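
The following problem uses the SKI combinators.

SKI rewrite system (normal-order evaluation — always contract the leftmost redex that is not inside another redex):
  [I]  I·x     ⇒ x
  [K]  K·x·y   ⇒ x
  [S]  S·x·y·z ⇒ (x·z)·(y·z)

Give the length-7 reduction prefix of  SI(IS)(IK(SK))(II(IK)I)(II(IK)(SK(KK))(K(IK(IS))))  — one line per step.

  start: SI(IS)(IK(SK))(II(IK)I)(II(IK)(SK(KK))(K(IK(IS))))
  [1] I(IK(SK))(IS(IK(SK)))(II(IK)I)(II(IK)(SK(KK))(K(IK(IS))))
  [2] IK(SK)(IS(IK(SK)))(II(IK)I)(II(IK)(SK(KK))(K(IK(IS))))
  [3] K(SK)(IS(IK(SK)))(II(IK)I)(II(IK)(SK(KK))(K(IK(IS))))
  [4] SK(II(IK)I)(II(IK)(SK(KK))(K(IK(IS))))
  [5] K(II(IK)(SK(KK))(K(IK(IS))))(II(IK)I(II(IK)(SK(KK))(K(IK(IS)))))
  [6] II(IK)(SK(KK))(K(IK(IS)))
  [7] I(IK)(SK(KK))(K(IK(IS)))

Answer: after 7 steps: I(IK)(SK(KK))(K(IK(IS)))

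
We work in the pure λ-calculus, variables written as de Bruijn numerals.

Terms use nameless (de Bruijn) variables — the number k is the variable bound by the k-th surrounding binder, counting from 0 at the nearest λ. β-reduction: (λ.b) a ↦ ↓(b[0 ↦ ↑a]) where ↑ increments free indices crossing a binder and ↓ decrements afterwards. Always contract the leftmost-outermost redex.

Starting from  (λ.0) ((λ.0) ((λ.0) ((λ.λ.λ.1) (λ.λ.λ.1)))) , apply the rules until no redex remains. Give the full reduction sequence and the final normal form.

Answer: normal form = λ.λ.1  (in 4 steps)

Derivation:
  start: (λ.0) ((λ.0) ((λ.0) ((λ.λ.λ.1) (λ.λ.λ.1))))
  step 1: (λ.0) ((λ.0) ((λ.λ.λ.1) (λ.λ.λ.1)))
  step 2: (λ.0) ((λ.λ.λ.1) (λ.λ.λ.1))
  step 3: (λ.λ.λ.1) (λ.λ.λ.1)
  step 4: λ.λ.1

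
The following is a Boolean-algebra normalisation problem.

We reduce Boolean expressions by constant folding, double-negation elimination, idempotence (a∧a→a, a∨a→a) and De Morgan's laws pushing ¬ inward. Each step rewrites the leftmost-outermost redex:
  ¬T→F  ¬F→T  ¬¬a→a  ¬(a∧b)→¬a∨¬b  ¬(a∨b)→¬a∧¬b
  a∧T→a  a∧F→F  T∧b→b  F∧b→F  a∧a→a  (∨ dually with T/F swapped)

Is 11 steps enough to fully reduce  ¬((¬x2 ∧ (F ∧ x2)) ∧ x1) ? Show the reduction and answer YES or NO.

  start: ¬((¬x2 ∧ (F ∧ x2)) ∧ x1)
  step 1: ¬(¬x2 ∧ (F ∧ x2)) ∨ ¬x1
  step 2: (¬¬x2 ∨ ¬(F ∧ x2)) ∨ ¬x1
  step 3: (x2 ∨ ¬(F ∧ x2)) ∨ ¬x1
  step 4: (x2 ∨ (¬F ∨ ¬x2)) ∨ ¬x1
  step 5: (x2 ∨ (T ∨ ¬x2)) ∨ ¬x1
  step 6: (x2 ∨ T) ∨ ¬x1
  step 7: T ∨ ¬x1
  step 8: T

Answer: YES — reaches normal form T in 8 ≤ 11 steps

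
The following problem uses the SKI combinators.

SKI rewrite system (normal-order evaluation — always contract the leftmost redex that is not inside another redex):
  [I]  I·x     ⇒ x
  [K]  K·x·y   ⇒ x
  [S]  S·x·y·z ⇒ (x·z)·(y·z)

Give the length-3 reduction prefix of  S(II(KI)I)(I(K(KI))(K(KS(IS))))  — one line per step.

  start: S(II(KI)I)(I(K(KI))(K(KS(IS))))
  →1  S(I(KI)I)(I(K(KI))(K(KS(IS))))
  →2  S(KII)(I(K(KI))(K(KS(IS))))
  →3  SI(I(K(KI))(K(KS(IS))))

Answer: after 3 steps: SI(I(K(KI))(K(KS(IS))))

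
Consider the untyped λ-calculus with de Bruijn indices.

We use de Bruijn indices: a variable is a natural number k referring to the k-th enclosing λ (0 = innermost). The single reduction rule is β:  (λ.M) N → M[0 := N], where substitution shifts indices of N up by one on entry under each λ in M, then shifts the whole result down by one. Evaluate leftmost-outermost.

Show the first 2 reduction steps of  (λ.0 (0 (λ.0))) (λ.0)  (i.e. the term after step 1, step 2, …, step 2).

  start: (λ.0 (0 (λ.0))) (λ.0)
  →1  (λ.0) ((λ.0) (λ.0))
  →2  (λ.0) (λ.0)

Answer: after 2 steps: (λ.0) (λ.0)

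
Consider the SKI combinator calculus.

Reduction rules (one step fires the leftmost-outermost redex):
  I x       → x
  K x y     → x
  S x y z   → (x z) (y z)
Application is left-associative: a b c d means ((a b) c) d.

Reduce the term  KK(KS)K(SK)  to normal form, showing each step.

  start: KK(KS)K(SK)
  [1] KK(SK)
  [2] K

Answer: normal form = K  (in 2 steps)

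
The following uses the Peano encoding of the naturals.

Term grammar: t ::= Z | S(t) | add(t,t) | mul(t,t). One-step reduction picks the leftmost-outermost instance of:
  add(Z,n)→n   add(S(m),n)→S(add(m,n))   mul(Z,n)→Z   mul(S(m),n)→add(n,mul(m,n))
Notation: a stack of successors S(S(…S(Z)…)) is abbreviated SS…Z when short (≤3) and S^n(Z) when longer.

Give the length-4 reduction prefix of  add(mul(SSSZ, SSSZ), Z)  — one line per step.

  start: add(mul(SSSZ, SSSZ), Z)
  step 1: add(add(SSSZ, mul(SSZ, SSSZ)), Z)
  step 2: add(S(add(SSZ, mul(SSZ, SSSZ))), Z)
  step 3: S(add(add(SSZ, mul(SSZ, SSSZ)), Z))
  step 4: S(add(S(add(SZ, mul(SSZ, SSSZ))), Z))

Answer: after 4 steps: S(add(S(add(SZ, mul(SSZ, SSSZ))), Z))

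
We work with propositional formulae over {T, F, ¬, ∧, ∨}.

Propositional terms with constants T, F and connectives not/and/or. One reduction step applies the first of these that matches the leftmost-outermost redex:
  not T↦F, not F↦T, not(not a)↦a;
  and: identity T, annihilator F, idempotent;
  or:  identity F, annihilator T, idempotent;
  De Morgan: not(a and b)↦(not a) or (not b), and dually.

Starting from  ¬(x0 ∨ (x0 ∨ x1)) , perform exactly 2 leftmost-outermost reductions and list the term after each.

Answer: after 2 steps: ¬x0 ∧ (¬x0 ∧ ¬x1)

Reduction:
  start: ¬(x0 ∨ (x0 ∨ x1))
  step 1: ¬x0 ∧ ¬(x0 ∨ x1)
  step 2: ¬x0 ∧ (¬x0 ∧ ¬x1)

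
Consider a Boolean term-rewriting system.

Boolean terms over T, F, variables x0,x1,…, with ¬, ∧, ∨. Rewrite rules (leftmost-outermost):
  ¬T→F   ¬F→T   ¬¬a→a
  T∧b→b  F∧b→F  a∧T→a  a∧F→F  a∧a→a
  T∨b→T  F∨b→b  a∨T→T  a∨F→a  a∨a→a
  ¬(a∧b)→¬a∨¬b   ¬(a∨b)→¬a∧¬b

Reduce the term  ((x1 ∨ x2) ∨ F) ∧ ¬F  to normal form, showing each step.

Answer: normal form = x1 ∨ x2  (in 3 steps)

Derivation:
  start: ((x1 ∨ x2) ∨ F) ∧ ¬F
  [1] (x1 ∨ x2) ∧ ¬F
  [2] (x1 ∨ x2) ∧ T
  [3] x1 ∨ x2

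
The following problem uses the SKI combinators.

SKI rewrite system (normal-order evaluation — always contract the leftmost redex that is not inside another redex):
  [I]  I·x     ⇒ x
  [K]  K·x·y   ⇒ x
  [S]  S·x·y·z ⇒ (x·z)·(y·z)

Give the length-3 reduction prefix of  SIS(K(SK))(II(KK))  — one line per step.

Answer: after 3 steps: SK(II(KK))

Working:
  start: SIS(K(SK))(II(KK))
  [1] I(K(SK))(S(K(SK)))(II(KK))
  [2] K(SK)(S(K(SK)))(II(KK))
  [3] SK(II(KK))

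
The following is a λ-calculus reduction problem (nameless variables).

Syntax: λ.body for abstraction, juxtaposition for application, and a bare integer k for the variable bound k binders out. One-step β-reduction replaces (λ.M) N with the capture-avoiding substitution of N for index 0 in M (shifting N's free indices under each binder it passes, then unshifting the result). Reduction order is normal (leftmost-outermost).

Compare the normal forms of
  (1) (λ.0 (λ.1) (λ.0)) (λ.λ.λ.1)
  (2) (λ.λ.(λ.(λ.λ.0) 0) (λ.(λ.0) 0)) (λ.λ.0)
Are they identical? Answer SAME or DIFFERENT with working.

Term A:
  start: (λ.0 (λ.1) (λ.0)) (λ.λ.λ.1)
  step 1: (λ.λ.λ.1) (λ.λ.λ.λ.1) (λ.0)
  step 2: (λ.λ.1) (λ.0)
  step 3: λ.λ.0

Term B:
  start: (λ.λ.(λ.(λ.λ.0) 0) (λ.(λ.0) 0)) (λ.λ.0)
  step 1: λ.(λ.(λ.λ.0) 0) (λ.(λ.0) 0)
  step 2: λ.(λ.λ.0) (λ.(λ.0) 0)
  step 3: λ.λ.0

Answer: SAME — A ⇓ λ.λ.0, B ⇓ λ.λ.0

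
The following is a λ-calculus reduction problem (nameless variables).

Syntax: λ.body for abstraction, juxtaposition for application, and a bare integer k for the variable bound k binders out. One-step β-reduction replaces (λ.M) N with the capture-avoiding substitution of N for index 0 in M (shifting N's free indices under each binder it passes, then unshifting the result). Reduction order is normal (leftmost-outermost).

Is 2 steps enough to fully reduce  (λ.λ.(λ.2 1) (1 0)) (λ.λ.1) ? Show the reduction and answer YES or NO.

Answer: NO — after 2 steps the term is λ.(λ.λ.1) 0, not yet normal

Working:
  start: (λ.λ.(λ.2 1) (1 0)) (λ.λ.1)
  step 1: λ.(λ.(λ.λ.1) 1) ((λ.λ.1) 0)
  step 2: λ.(λ.λ.1) 0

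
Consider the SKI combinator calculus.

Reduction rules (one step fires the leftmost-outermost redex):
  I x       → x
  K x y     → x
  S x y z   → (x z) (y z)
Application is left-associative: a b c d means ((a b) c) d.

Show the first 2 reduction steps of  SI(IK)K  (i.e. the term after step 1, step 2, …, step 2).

  start: SI(IK)K
  step 1: IK(IKK)
  step 2: K(IKK)

Answer: after 2 steps: K(IKK)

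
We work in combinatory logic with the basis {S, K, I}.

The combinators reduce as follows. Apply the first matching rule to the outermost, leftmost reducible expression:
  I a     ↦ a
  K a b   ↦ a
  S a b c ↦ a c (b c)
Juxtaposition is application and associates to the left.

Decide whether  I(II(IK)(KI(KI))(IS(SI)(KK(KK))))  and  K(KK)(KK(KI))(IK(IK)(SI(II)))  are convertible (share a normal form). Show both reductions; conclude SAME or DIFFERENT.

Answer: DIFFERENT — A ⇓ I, B ⇓ K

Derivation:
Term A:
  start: I(II(IK)(KI(KI))(IS(SI)(KK(KK))))
  →1  II(IK)(KI(KI))(IS(SI)(KK(KK)))
  →2  I(IK)(KI(KI))(IS(SI)(KK(KK)))
  →3  IK(KI(KI))(IS(SI)(KK(KK)))
  →4  K(KI(KI))(IS(SI)(KK(KK)))
  →5  KI(KI)
  →6  I

Term B:
  start: K(KK)(KK(KI))(IK(IK)(SI(II)))
  →1  KK(IK(IK)(SI(II)))
  →2  K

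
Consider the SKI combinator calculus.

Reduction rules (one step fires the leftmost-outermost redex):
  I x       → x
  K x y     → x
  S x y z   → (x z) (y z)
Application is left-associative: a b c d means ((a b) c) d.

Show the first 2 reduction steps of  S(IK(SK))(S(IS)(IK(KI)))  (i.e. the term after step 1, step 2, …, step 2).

  start: S(IK(SK))(S(IS)(IK(KI)))
  step 1: S(K(SK))(S(IS)(IK(KI)))
  step 2: S(K(SK))(SS(IK(KI)))

Answer: after 2 steps: S(K(SK))(SS(IK(KI)))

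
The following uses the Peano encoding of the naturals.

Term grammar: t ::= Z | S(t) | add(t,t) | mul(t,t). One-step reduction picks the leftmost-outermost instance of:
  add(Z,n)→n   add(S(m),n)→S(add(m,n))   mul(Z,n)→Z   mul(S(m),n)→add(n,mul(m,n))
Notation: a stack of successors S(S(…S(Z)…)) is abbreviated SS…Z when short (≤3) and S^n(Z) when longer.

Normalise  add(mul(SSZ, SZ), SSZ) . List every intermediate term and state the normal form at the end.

  start: add(mul(SSZ, SZ), SSZ)
  step 1: add(add(SZ, mul(SZ, SZ)), SSZ)
  step 2: add(S(add(Z, mul(SZ, SZ))), SSZ)
  step 3: S(add(add(Z, mul(SZ, SZ)), SSZ))
  step 4: S(add(mul(SZ, SZ), SSZ))
  step 5: S(add(add(SZ, mul(Z, SZ)), SSZ))
  step 6: S(add(S(add(Z, mul(Z, SZ))), SSZ))
  step 7: S(S(add(add(Z, mul(Z, SZ)), SSZ)))
  step 8: S(S(add(mul(Z, SZ), SSZ)))
  step 9: S(S(add(Z, SSZ)))
  step 10: S^4(Z)

Answer: normal form = S^4(Z)  (in 10 steps)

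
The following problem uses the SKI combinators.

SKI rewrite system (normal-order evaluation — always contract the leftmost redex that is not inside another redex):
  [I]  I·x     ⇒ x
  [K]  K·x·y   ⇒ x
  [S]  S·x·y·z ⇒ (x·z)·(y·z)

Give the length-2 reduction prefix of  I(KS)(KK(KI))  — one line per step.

Answer: after 2 steps: S

Reduction:
  start: I(KS)(KK(KI))
  →1  KS(KK(KI))
  →2  S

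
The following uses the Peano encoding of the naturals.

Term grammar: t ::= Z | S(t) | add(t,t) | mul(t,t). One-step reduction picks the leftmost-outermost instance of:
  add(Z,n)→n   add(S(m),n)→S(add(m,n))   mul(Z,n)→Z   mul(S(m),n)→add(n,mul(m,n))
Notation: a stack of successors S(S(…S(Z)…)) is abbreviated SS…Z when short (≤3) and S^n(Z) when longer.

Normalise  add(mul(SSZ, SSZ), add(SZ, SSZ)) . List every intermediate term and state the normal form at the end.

  start: add(mul(SSZ, SSZ), add(SZ, SSZ))
  [1] add(add(SSZ, mul(SZ, SSZ)), add(SZ, SSZ))
  [2] add(S(add(SZ, mul(SZ, SSZ))), add(SZ, SSZ))
  [3] S(add(add(SZ, mul(SZ, SSZ)), add(SZ, SSZ)))
  [4] S(add(S(add(Z, mul(SZ, SSZ))), add(SZ, SSZ)))
  [5] S(S(add(add(Z, mul(SZ, SSZ)), add(SZ, SSZ))))
  [6] S(S(add(mul(SZ, SSZ), add(SZ, SSZ))))
  [7] S(S(add(add(SSZ, mul(Z, SSZ)), add(SZ, SSZ))))
  [8] S(S(add(S(add(SZ, mul(Z, SSZ))), add(SZ, SSZ))))
  [9] S(S(S(add(add(SZ, mul(Z, SSZ)), add(SZ, SSZ)))))
  [10] S(S(S(add(S(add(Z, mul(Z, SSZ))), add(SZ, SSZ)))))
  [11] S(S(S(S(add(add(Z, mul(Z, SSZ)), add(SZ, SSZ))))))
  [12] S(S(S(S(add(mul(Z, SSZ), add(SZ, SSZ))))))
  [13] S(S(S(S(add(Z, add(SZ, SSZ))))))
  [14] S(S(S(S(add(SZ, SSZ)))))
  [15] S(S(S(S(S(add(Z, SSZ))))))
  [16] S^7(Z)

Answer: normal form = S^7(Z)  (in 16 steps)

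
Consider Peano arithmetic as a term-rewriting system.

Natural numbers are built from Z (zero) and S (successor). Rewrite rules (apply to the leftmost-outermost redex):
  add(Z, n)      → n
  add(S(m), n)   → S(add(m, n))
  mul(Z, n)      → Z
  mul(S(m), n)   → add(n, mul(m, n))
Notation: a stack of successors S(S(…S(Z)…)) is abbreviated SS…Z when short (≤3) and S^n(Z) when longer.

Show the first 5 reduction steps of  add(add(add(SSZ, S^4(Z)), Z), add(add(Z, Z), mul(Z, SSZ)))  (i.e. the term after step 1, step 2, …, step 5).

Answer: after 5 steps: S(add(S(add(add(Z, S^4(Z)), Z)), add(add(Z, Z), mul(Z, SSZ))))

Derivation:
  start: add(add(add(SSZ, S^4(Z)), Z), add(add(Z, Z), mul(Z, SSZ)))
  [1] add(add(S(add(SZ, S^4(Z))), Z), add(add(Z, Z), mul(Z, SSZ)))
  [2] add(S(add(add(SZ, S^4(Z)), Z)), add(add(Z, Z), mul(Z, SSZ)))
  [3] S(add(add(add(SZ, S^4(Z)), Z), add(add(Z, Z), mul(Z, SSZ))))
  [4] S(add(add(S(add(Z, S^4(Z))), Z), add(add(Z, Z), mul(Z, SSZ))))
  [5] S(add(S(add(add(Z, S^4(Z)), Z)), add(add(Z, Z), mul(Z, SSZ))))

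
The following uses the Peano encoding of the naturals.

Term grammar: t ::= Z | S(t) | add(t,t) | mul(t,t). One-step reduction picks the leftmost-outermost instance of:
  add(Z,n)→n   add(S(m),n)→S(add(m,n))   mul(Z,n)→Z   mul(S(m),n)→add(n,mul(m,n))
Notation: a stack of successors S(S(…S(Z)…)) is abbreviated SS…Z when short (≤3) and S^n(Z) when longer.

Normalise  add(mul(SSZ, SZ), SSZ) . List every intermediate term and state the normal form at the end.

Answer: normal form = S^4(Z)  (in 10 steps)

Working:
  start: add(mul(SSZ, SZ), SSZ)
  [1] add(add(SZ, mul(SZ, SZ)), SSZ)
  [2] add(S(add(Z, mul(SZ, SZ))), SSZ)
  [3] S(add(add(Z, mul(SZ, SZ)), SSZ))
  [4] S(add(mul(SZ, SZ), SSZ))
  [5] S(add(add(SZ, mul(Z, SZ)), SSZ))
  [6] S(add(S(add(Z, mul(Z, SZ))), SSZ))
  [7] S(S(add(add(Z, mul(Z, SZ)), SSZ)))
  [8] S(S(add(mul(Z, SZ), SSZ)))
  [9] S(S(add(Z, SSZ)))
  [10] S^4(Z)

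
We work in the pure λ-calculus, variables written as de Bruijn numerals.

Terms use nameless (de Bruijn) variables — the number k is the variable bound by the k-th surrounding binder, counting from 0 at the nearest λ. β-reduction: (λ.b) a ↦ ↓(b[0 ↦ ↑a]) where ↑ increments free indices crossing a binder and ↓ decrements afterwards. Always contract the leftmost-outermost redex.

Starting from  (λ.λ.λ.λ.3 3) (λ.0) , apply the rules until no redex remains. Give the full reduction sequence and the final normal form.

  start: (λ.λ.λ.λ.3 3) (λ.0)
  →1  λ.λ.λ.(λ.0) (λ.0)
  →2  λ.λ.λ.λ.0

Answer: normal form = λ.λ.λ.λ.0  (in 2 steps)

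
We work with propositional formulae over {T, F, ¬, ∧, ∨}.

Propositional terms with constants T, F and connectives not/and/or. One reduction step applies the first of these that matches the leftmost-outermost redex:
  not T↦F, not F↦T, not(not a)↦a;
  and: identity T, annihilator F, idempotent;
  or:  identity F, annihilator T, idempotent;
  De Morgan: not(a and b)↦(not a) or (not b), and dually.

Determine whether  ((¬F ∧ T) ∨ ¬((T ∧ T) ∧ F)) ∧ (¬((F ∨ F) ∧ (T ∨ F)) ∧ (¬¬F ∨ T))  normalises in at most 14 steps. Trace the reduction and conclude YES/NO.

  start: ((¬F ∧ T) ∨ ¬((T ∧ T) ∧ F)) ∧ (¬((F ∨ F) ∧ (T ∨ F)) ∧ (¬¬F ∨ T))
  step 1: (¬F ∨ ¬((T ∧ T) ∧ F)) ∧ (¬((F ∨ F) ∧ (T ∨ F)) ∧ (¬¬F ∨ T))
  step 2: (T ∨ ¬((T ∧ T) ∧ F)) ∧ (¬((F ∨ F) ∧ (T ∨ F)) ∧ (¬¬F ∨ T))
  step 3: T ∧ (¬((F ∨ F) ∧ (T ∨ F)) ∧ (¬¬F ∨ T))
  step 4: ¬((F ∨ F) ∧ (T ∨ F)) ∧ (¬¬F ∨ T)
  step 5: (¬(F ∨ F) ∨ ¬(T ∨ F)) ∧ (¬¬F ∨ T)
  step 6: ((¬F ∧ ¬F) ∨ ¬(T ∨ F)) ∧ (¬¬F ∨ T)
  step 7: (¬F ∨ ¬(T ∨ F)) ∧ (¬¬F ∨ T)
  step 8: (T ∨ ¬(T ∨ F)) ∧ (¬¬F ∨ T)
  step 9: T ∧ (¬¬F ∨ T)
  step 10: ¬¬F ∨ T
  step 11: T

Answer: YES — reaches normal form T in 11 ≤ 14 steps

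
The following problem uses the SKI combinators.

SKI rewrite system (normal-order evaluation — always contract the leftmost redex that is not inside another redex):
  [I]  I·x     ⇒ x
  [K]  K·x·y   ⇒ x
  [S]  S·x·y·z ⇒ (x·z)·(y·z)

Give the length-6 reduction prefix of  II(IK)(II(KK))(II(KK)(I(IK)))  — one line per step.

  start: II(IK)(II(KK))(II(KK)(I(IK)))
  step 1: I(IK)(II(KK))(II(KK)(I(IK)))
  step 2: IK(II(KK))(II(KK)(I(IK)))
  step 3: K(II(KK))(II(KK)(I(IK)))
  step 4: II(KK)
  step 5: I(KK)
  step 6: KK

Answer: after 6 steps: KK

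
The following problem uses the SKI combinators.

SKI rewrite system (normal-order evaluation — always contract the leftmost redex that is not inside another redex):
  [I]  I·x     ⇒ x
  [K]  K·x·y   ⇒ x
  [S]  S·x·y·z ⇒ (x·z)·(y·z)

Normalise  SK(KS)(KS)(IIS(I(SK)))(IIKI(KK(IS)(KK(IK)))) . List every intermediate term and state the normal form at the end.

  start: SK(KS)(KS)(IIS(I(SK)))(IIKI(KK(IS)(KK(IK))))
  →1  K(KS)(KS(KS))(IIS(I(SK)))(IIKI(KK(IS)(KK(IK))))
  →2  KS(IIS(I(SK)))(IIKI(KK(IS)(KK(IK))))
  →3  S(IIKI(KK(IS)(KK(IK))))
  →4  S(IKI(KK(IS)(KK(IK))))
  →5  S(KI(KK(IS)(KK(IK))))
  →6  SI

Answer: normal form = SI  (in 6 steps)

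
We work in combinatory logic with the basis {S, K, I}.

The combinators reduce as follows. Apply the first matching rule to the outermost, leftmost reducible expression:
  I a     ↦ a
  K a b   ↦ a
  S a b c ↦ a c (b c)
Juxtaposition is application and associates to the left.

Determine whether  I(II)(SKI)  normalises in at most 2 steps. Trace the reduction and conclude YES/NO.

Answer: NO — after 2 steps the term is I(SKI), not yet normal

Working:
  start: I(II)(SKI)
  step 1: II(SKI)
  step 2: I(SKI)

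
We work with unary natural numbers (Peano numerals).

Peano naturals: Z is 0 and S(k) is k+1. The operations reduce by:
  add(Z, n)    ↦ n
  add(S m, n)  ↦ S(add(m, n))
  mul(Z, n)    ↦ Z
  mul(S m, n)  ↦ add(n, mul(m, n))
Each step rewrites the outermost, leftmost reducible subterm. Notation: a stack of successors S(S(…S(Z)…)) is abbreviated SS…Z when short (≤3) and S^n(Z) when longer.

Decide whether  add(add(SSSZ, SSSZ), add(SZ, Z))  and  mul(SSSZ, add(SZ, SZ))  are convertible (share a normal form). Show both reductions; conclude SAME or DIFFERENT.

Answer: DIFFERENT — A ⇓ S^7(Z), B ⇓ S^6(Z)

Working:
Term A:
  start: add(add(SSSZ, SSSZ), add(SZ, Z))
  [1] add(S(add(SSZ, SSSZ)), add(SZ, Z))
  [2] S(add(add(SSZ, SSSZ), add(SZ, Z)))
  [3] S(add(S(add(SZ, SSSZ)), add(SZ, Z)))
  [4] S(S(add(add(SZ, SSSZ), add(SZ, Z))))
  [5] S(S(add(S(add(Z, SSSZ)), add(SZ, Z))))
  [6] S(S(S(add(add(Z, SSSZ), add(SZ, Z)))))
  [7] S(S(S(add(SSSZ, add(SZ, Z)))))
  [8] S(S(S(S(add(SSZ, add(SZ, Z))))))
  [9] S(S(S(S(S(add(SZ, add(SZ, Z)))))))
  [10] S(S(S(S(S(S(add(Z, add(SZ, Z))))))))
  [11] S(S(S(S(S(S(add(SZ, Z)))))))
  [12] S(S(S(S(S(S(S(add(Z, Z))))))))
  [13] S^7(Z)

Term B:
  start: mul(SSSZ, add(SZ, SZ))
  [1] add(add(SZ, SZ), mul(SSZ, add(SZ, SZ)))
  [2] add(S(add(Z, SZ)), mul(SSZ, add(SZ, SZ)))
  [3] S(add(add(Z, SZ), mul(SSZ, add(SZ, SZ))))
  [4] S(add(SZ, mul(SSZ, add(SZ, SZ))))
  [5] S(S(add(Z, mul(SSZ, add(SZ, SZ)))))
  [6] S(S(mul(SSZ, add(SZ, SZ))))
  [7] S(S(add(add(SZ, SZ), mul(SZ, add(SZ, SZ)))))
  [8] S(S(add(S(add(Z, SZ)), mul(SZ, add(SZ, SZ)))))
  [9] S(S(S(add(add(Z, SZ), mul(SZ, add(SZ, SZ))))))
  [10] S(S(S(add(SZ, mul(SZ, add(SZ, SZ))))))
  [11] S(S(S(S(add(Z, mul(SZ, add(SZ, SZ)))))))
  [12] S(S(S(S(mul(SZ, add(SZ, SZ))))))
  [13] S(S(S(S(add(add(SZ, SZ), mul(Z, add(SZ, SZ)))))))
  [14] S(S(S(S(add(S(add(Z, SZ)), mul(Z, add(SZ, SZ)))))))
  [15] S(S(S(S(S(add(add(Z, SZ), mul(Z, add(SZ, SZ))))))))
  [16] S(S(S(S(S(add(SZ, mul(Z, add(SZ, SZ))))))))
  [17] S(S(S(S(S(S(add(Z, mul(Z, add(SZ, SZ)))))))))
  [18] S(S(S(S(S(S(mul(Z, add(SZ, SZ))))))))
  [19] S^6(Z)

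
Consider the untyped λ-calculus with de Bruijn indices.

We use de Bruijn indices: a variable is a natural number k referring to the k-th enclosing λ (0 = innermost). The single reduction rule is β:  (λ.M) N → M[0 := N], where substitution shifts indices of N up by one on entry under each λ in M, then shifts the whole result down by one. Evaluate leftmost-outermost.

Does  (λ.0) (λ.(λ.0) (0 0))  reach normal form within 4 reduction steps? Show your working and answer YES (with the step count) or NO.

  start: (λ.0) (λ.(λ.0) (0 0))
  step 1: λ.(λ.0) (0 0)
  step 2: λ.0 0

Answer: YES — reaches normal form λ.0 0 in 2 ≤ 4 steps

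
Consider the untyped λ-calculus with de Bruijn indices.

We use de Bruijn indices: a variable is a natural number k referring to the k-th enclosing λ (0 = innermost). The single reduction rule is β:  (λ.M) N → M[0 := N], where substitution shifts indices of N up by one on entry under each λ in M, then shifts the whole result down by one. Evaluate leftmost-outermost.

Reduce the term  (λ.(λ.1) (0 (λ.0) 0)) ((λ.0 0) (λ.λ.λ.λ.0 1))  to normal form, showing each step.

Answer: normal form = λ.λ.λ.0 1  (in 4 steps)

Derivation:
  start: (λ.(λ.1) (0 (λ.0) 0)) ((λ.0 0) (λ.λ.λ.λ.0 1))
  →1  (λ.(λ.0 0) (λ.λ.λ.λ.0 1)) ((λ.0 0) (λ.λ.λ.λ.0 1) (λ.0) ((λ.0 0) (λ.λ.λ.λ.0 1)))
  →2  (λ.0 0) (λ.λ.λ.λ.0 1)
  →3  (λ.λ.λ.λ.0 1) (λ.λ.λ.λ.0 1)
  →4  λ.λ.λ.0 1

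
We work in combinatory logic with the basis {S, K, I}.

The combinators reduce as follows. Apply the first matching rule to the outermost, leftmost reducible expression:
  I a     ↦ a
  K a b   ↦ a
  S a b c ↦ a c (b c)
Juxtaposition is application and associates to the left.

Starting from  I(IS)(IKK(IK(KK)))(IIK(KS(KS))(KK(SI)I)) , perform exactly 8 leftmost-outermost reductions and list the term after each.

  start: I(IS)(IKK(IK(KK)))(IIK(KS(KS))(KK(SI)I))
  step 1: IS(IKK(IK(KK)))(IIK(KS(KS))(KK(SI)I))
  step 2: S(IKK(IK(KK)))(IIK(KS(KS))(KK(SI)I))
  step 3: S(KK(IK(KK)))(IIK(KS(KS))(KK(SI)I))
  step 4: SK(IIK(KS(KS))(KK(SI)I))
  step 5: SK(IK(KS(KS))(KK(SI)I))
  step 6: SK(K(KS(KS))(KK(SI)I))
  step 7: SK(KS(KS))
  step 8: SKS

Answer: after 8 steps: SKS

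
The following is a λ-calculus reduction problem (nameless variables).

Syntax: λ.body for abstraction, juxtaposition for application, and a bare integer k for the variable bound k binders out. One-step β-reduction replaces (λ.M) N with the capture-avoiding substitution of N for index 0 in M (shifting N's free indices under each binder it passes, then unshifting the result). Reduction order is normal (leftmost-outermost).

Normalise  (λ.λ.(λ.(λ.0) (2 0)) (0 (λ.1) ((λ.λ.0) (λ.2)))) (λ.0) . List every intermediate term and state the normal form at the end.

  start: (λ.λ.(λ.(λ.0) (2 0)) (0 (λ.1) ((λ.λ.0) (λ.2)))) (λ.0)
  step 1: λ.(λ.(λ.0) ((λ.0) 0)) (0 (λ.1) ((λ.λ.0) (λ.λ.0)))
  step 2: λ.(λ.0) ((λ.0) (0 (λ.1) ((λ.λ.0) (λ.λ.0))))
  step 3: λ.(λ.0) (0 (λ.1) ((λ.λ.0) (λ.λ.0)))
  step 4: λ.0 (λ.1) ((λ.λ.0) (λ.λ.0))
  step 5: λ.0 (λ.1) (λ.0)

Answer: normal form = λ.0 (λ.1) (λ.0)  (in 5 steps)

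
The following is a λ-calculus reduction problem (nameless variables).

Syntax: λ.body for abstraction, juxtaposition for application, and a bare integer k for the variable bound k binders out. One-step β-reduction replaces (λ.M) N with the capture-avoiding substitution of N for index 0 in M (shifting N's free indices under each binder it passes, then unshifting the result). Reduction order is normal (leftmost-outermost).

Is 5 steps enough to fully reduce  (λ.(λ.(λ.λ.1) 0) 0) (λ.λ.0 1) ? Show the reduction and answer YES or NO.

Answer: YES — reaches normal form λ.λ.λ.0 1 in 3 ≤ 5 steps

Working:
  start: (λ.(λ.(λ.λ.1) 0) 0) (λ.λ.0 1)
  [1] (λ.(λ.λ.1) 0) (λ.λ.0 1)
  [2] (λ.λ.1) (λ.λ.0 1)
  [3] λ.λ.λ.0 1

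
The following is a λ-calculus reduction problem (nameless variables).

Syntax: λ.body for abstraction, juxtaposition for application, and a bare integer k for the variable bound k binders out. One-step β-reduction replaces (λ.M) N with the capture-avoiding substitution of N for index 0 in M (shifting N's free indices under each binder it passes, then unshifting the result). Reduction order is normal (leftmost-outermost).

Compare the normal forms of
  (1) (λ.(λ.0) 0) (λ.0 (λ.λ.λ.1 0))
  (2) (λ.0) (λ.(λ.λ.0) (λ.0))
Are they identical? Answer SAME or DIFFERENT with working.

Term A:
  start: (λ.(λ.0) 0) (λ.0 (λ.λ.λ.1 0))
  step 1: (λ.0) (λ.0 (λ.λ.λ.1 0))
  step 2: λ.0 (λ.λ.λ.1 0)

Term B:
  start: (λ.0) (λ.(λ.λ.0) (λ.0))
  step 1: λ.(λ.λ.0) (λ.0)
  step 2: λ.λ.0

Answer: DIFFERENT — A ⇓ λ.0 (λ.λ.λ.1 0), B ⇓ λ.λ.0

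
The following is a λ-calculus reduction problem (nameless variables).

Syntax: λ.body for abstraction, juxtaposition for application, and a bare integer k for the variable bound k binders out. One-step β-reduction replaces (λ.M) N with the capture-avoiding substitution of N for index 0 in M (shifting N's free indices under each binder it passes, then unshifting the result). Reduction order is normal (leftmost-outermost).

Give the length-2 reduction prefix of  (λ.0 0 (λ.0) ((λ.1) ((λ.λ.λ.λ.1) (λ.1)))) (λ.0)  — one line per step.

  start: (λ.0 0 (λ.0) ((λ.1) ((λ.λ.λ.λ.1) (λ.1)))) (λ.0)
  [1] (λ.0) (λ.0) (λ.0) ((λ.λ.0) ((λ.λ.λ.λ.1) (λ.λ.0)))
  [2] (λ.0) (λ.0) ((λ.λ.0) ((λ.λ.λ.λ.1) (λ.λ.0)))

Answer: after 2 steps: (λ.0) (λ.0) ((λ.λ.0) ((λ.λ.λ.λ.1) (λ.λ.0)))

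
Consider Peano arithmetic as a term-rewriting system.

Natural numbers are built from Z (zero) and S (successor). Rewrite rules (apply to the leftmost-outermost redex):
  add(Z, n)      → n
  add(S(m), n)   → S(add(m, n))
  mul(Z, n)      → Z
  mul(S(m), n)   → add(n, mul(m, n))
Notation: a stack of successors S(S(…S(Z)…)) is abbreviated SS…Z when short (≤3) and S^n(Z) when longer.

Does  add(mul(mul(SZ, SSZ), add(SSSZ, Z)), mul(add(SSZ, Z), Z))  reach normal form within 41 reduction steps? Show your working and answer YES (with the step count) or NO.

  start: add(mul(mul(SZ, SSZ), add(SSSZ, Z)), mul(add(SSZ, Z), Z))
  [1] add(mul(add(SSZ, mul(Z, SSZ)), add(SSSZ, Z)), mul(add(SSZ, Z), Z))
  [2] add(mul(S(add(SZ, mul(Z, SSZ))), add(SSSZ, Z)), mul(add(SSZ, Z), Z))
  [3] add(add(add(SSSZ, Z), mul(add(SZ, mul(Z, SSZ)), add(SSSZ, Z))), mul(add(SSZ, Z), Z))
  [4] add(add(S(add(SSZ, Z)), mul(add(SZ, mul(Z, SSZ)), add(SSSZ, Z))), mul(add(SSZ, Z), Z))
  [5] add(S(add(add(SSZ, Z), mul(add(SZ, mul(Z, SSZ)), add(SSSZ, Z)))), mul(add(SSZ, Z), Z))
  [6] S(add(add(add(SSZ, Z), mul(add(SZ, mul(Z, SSZ)), add(SSSZ, Z))), mul(add(SSZ, Z), Z)))
  [7] S(add(add(S(add(SZ, Z)), mul(add(SZ, mul(Z, SSZ)), add(SSSZ, Z))), mul(add(SSZ, Z), Z)))
  [8] S(add(S(add(add(SZ, Z), mul(add(SZ, mul(Z, SSZ)), add(SSSZ, Z)))), mul(add(SSZ, Z), Z)))
  [9] S(S(add(add(add(SZ, Z), mul(add(SZ, mul(Z, SSZ)), add(SSSZ, Z))), mul(add(SSZ, Z), Z))))
  [10] S(S(add(add(S(add(Z, Z)), mul(add(SZ, mul(Z, SSZ)), add(SSSZ, Z))), mul(add(SSZ, Z), Z))))
  [11] S(S(add(S(add(add(Z, Z), mul(add(SZ, mul(Z, SSZ)), add(SSSZ, Z)))), mul(add(SSZ, Z), Z))))
  [12] S(S(S(add(add(add(Z, Z), mul(add(SZ, mul(Z, SSZ)), add(SSSZ, Z))), mul(add(SSZ, Z), Z)))))
  [13] S(S(S(add(add(Z, mul(add(SZ, mul(Z, SSZ)), add(SSSZ, Z))), mul(add(SSZ, Z), Z)))))
  [14] S(S(S(add(mul(add(SZ, mul(Z, SSZ)), add(SSSZ, Z)), mul(add(SSZ, Z), Z)))))
  [15] S(S(S(add(mul(S(add(Z, mul(Z, SSZ))), add(SSSZ, Z)), mul(add(SSZ, Z), Z)))))
  [16] S(S(S(add(add(add(SSSZ, Z), mul(add(Z, mul(Z, SSZ)), add(SSSZ, Z))), mul(add(SSZ, Z), Z)))))
  [17] S(S(S(add(add(S(add(SSZ, Z)), mul(add(Z, mul(Z, SSZ)), add(SSSZ, Z))), mul(add(SSZ, Z), Z)))))
  [18] S(S(S(add(S(add(add(SSZ, Z), mul(add(Z, mul(Z, SSZ)), add(SSSZ, Z)))), mul(add(SSZ, Z), Z)))))
  [19] S(S(S(S(add(add(add(SSZ, Z), mul(add(Z, mul(Z, SSZ)), add(SSSZ, Z))), mul(add(SSZ, Z), Z))))))
  [20] S(S(S(S(add(add(S(add(SZ, Z)), mul(add(Z, mul(Z, SSZ)), add(SSSZ, Z))), mul(add(SSZ, Z), Z))))))
  [21] S(S(S(S(add(S(add(add(SZ, Z), mul(add(Z, mul(Z, SSZ)), add(SSSZ, Z)))), mul(add(SSZ, Z), Z))))))
  [22] S(S(S(S(S(add(add(add(SZ, Z), mul(add(Z, mul(Z, SSZ)), add(SSSZ, Z))), mul(add(SSZ, Z), Z)))))))
  [23] S(S(S(S(S(add(add(S(add(Z, Z)), mul(add(Z, mul(Z, SSZ)), add(SSSZ, Z))), mul(add(SSZ, Z), Z)))))))
  [24] S(S(S(S(S(add(S(add(add(Z, Z), mul(add(Z, mul(Z, SSZ)), add(SSSZ, Z)))), mul(add(SSZ, Z), Z)))))))
  [25] S(S(S(S(S(S(add(add(add(Z, Z), mul(add(Z, mul(Z, SSZ)), add(SSSZ, Z))), mul(add(SSZ, Z), Z))))))))
  [26] S(S(S(S(S(S(add(add(Z, mul(add(Z, mul(Z, SSZ)), add(SSSZ, Z))), mul(add(SSZ, Z), Z))))))))
  [27] S(S(S(S(S(S(add(mul(add(Z, mul(Z, SSZ)), add(SSSZ, Z)), mul(add(SSZ, Z), Z))))))))
  [28] S(S(S(S(S(S(add(mul(mul(Z, SSZ), add(SSSZ, Z)), mul(add(SSZ, Z), Z))))))))
  [29] S(S(S(S(S(S(add(mul(Z, add(SSSZ, Z)), mul(add(SSZ, Z), Z))))))))
  [30] S(S(S(S(S(S(add(Z, mul(add(SSZ, Z), Z))))))))
  [31] S(S(S(S(S(S(mul(add(SSZ, Z), Z)))))))
  [32] S(S(S(S(S(S(mul(S(add(SZ, Z)), Z)))))))
  [33] S(S(S(S(S(S(add(Z, mul(add(SZ, Z), Z))))))))
  [34] S(S(S(S(S(S(mul(add(SZ, Z), Z)))))))
  [35] S(S(S(S(S(S(mul(S(add(Z, Z)), Z)))))))
  [36] S(S(S(S(S(S(add(Z, mul(add(Z, Z), Z))))))))
  [37] S(S(S(S(S(S(mul(add(Z, Z), Z)))))))
  [38] S(S(S(S(S(S(mul(Z, Z)))))))
  [39] S^6(Z)

Answer: YES — reaches normal form S^6(Z) in 39 ≤ 41 steps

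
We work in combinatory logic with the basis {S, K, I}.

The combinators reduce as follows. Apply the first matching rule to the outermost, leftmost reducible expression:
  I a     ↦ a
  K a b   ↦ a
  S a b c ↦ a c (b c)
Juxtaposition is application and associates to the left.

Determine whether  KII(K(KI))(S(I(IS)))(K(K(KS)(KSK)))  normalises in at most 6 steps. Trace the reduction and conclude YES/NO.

Answer: YES — reaches normal form I in 4 ≤ 6 steps

Derivation:
  start: KII(K(KI))(S(I(IS)))(K(K(KS)(KSK)))
  →1  I(K(KI))(S(I(IS)))(K(K(KS)(KSK)))
  →2  K(KI)(S(I(IS)))(K(K(KS)(KSK)))
  →3  KI(K(K(KS)(KSK)))
  →4  I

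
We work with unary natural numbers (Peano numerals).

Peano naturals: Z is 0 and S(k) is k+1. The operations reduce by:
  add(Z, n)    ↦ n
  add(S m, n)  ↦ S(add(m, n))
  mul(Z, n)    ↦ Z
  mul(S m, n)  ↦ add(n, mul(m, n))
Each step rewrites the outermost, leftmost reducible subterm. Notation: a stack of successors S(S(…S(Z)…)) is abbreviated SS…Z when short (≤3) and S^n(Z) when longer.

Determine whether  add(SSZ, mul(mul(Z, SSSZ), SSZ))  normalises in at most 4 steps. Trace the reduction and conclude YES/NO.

Answer: NO — after 4 steps the term is S(S(mul(Z, SSZ))), not yet normal

Working:
  start: add(SSZ, mul(mul(Z, SSSZ), SSZ))
  [1] S(add(SZ, mul(mul(Z, SSSZ), SSZ)))
  [2] S(S(add(Z, mul(mul(Z, SSSZ), SSZ))))
  [3] S(S(mul(mul(Z, SSSZ), SSZ)))
  [4] S(S(mul(Z, SSZ)))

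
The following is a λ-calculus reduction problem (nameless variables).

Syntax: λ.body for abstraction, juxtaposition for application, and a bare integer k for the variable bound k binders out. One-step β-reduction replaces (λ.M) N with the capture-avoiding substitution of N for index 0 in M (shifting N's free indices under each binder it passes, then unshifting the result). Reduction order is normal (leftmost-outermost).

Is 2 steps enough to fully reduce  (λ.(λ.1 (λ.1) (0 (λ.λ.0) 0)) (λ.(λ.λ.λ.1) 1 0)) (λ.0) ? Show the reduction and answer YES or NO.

Answer: NO — after 2 steps the term is (λ.0) (λ.λ.(λ.λ.λ.1) (λ.0) 0) ((λ.(λ.λ.λ.1) (λ.0) 0) (λ.λ.0) (λ.(λ.λ.λ.1) (λ.0) 0)), not yet normal

Working:
  start: (λ.(λ.1 (λ.1) (0 (λ.λ.0) 0)) (λ.(λ.λ.λ.1) 1 0)) (λ.0)
  step 1: (λ.(λ.0) (λ.1) (0 (λ.λ.0) 0)) (λ.(λ.λ.λ.1) (λ.0) 0)
  step 2: (λ.0) (λ.λ.(λ.λ.λ.1) (λ.0) 0) ((λ.(λ.λ.λ.1) (λ.0) 0) (λ.λ.0) (λ.(λ.λ.λ.1) (λ.0) 0))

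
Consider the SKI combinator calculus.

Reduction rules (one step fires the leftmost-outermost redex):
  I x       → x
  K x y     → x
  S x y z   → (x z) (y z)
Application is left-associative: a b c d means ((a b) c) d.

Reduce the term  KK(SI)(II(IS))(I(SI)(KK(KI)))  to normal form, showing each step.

  start: KK(SI)(II(IS))(I(SI)(KK(KI)))
  [1] K(II(IS))(I(SI)(KK(KI)))
  [2] II(IS)
  [3] I(IS)
  [4] IS
  [5] S

Answer: normal form = S  (in 5 steps)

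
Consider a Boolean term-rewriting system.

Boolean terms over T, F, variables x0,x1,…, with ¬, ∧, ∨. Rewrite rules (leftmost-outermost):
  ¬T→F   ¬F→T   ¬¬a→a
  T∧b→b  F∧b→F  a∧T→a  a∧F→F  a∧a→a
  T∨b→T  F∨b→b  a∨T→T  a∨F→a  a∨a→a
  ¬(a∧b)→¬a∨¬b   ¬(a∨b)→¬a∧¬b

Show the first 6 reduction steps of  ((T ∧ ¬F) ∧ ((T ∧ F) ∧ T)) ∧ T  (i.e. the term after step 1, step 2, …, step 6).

  start: ((T ∧ ¬F) ∧ ((T ∧ F) ∧ T)) ∧ T
  →1  (T ∧ ¬F) ∧ ((T ∧ F) ∧ T)
  →2  ¬F ∧ ((T ∧ F) ∧ T)
  →3  T ∧ ((T ∧ F) ∧ T)
  →4  (T ∧ F) ∧ T
  →5  T ∧ F
  →6  F

Answer: after 6 steps: F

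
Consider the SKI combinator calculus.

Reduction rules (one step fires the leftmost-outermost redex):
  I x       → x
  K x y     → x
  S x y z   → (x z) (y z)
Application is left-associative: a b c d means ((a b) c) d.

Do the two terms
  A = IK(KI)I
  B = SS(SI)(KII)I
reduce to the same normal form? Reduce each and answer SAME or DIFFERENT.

Term A:
  start: IK(KI)I
  →1  K(KI)I
  →2  KI

Term B:
  start: SS(SI)(KII)I
  →1  S(KII)(SI(KII))I
  →2  KIII(SI(KII)I)
  →3  II(SI(KII)I)
  →4  I(SI(KII)I)
  →5  SI(KII)I
  →6  II(KIII)
  →7  I(KIII)
  →8  KIII
  →9  II
  →10  I

Answer: DIFFERENT — A ⇓ KI, B ⇓ I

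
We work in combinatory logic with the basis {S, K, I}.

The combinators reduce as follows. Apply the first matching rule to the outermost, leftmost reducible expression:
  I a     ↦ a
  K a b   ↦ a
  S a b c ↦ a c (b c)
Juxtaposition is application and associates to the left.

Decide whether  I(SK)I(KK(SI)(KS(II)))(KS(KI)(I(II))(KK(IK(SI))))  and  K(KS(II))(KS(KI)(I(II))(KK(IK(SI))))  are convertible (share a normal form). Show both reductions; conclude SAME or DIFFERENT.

Answer: SAME — A ⇓ S, B ⇓ S

Working:
Term A:
  start: I(SK)I(KK(SI)(KS(II)))(KS(KI)(I(II))(KK(IK(SI))))
  step 1: SKI(KK(SI)(KS(II)))(KS(KI)(I(II))(KK(IK(SI))))
  step 2: K(KK(SI)(KS(II)))(I(KK(SI)(KS(II))))(KS(KI)(I(II))(KK(IK(SI))))
  step 3: KK(SI)(KS(II))(KS(KI)(I(II))(KK(IK(SI))))
  step 4: K(KS(II))(KS(KI)(I(II))(KK(IK(SI))))
  step 5: KS(II)
  step 6: S

Term B:
  start: K(KS(II))(KS(KI)(I(II))(KK(IK(SI))))
  step 1: KS(II)
  step 2: S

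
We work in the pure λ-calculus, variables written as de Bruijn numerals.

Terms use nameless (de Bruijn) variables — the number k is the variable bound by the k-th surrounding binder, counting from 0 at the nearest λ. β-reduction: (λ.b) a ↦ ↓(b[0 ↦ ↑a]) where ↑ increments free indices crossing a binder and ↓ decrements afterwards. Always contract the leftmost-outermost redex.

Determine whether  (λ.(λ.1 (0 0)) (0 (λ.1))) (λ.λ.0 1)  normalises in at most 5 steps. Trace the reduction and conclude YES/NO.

  start: (λ.(λ.1 (0 0)) (0 (λ.1))) (λ.λ.0 1)
  [1] (λ.(λ.λ.0 1) (0 0)) ((λ.λ.0 1) (λ.λ.λ.0 1))
  [2] (λ.λ.0 1) ((λ.λ.0 1) (λ.λ.λ.0 1) ((λ.λ.0 1) (λ.λ.λ.0 1)))
  [3] λ.0 ((λ.λ.0 1) (λ.λ.λ.0 1) ((λ.λ.0 1) (λ.λ.λ.0 1)))
  [4] λ.0 ((λ.0 (λ.λ.λ.0 1)) ((λ.λ.0 1) (λ.λ.λ.0 1)))
  [5] λ.0 ((λ.λ.0 1) (λ.λ.λ.0 1) (λ.λ.λ.0 1))

Answer: NO — after 5 steps the term is λ.0 ((λ.λ.0 1) (λ.λ.λ.0 1) (λ.λ.λ.0 1)), not yet normal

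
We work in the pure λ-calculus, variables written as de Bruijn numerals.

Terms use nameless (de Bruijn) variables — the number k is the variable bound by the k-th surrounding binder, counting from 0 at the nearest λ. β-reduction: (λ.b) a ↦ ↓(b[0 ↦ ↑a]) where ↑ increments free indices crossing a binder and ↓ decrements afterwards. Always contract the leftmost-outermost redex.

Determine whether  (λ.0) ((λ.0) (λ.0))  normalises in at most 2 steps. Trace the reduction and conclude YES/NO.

  start: (λ.0) ((λ.0) (λ.0))
  step 1: (λ.0) (λ.0)
  step 2: λ.0

Answer: YES — reaches normal form λ.0 in 2 ≤ 2 steps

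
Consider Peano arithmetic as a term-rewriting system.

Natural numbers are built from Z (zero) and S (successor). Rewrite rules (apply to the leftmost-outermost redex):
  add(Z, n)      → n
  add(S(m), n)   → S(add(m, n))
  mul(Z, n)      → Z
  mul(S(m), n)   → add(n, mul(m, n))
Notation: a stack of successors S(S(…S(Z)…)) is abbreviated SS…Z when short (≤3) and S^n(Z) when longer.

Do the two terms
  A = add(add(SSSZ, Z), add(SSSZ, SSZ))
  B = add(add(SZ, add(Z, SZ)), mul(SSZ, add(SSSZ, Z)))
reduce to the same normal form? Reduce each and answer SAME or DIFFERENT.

Term A:
  start: add(add(SSSZ, Z), add(SSSZ, SSZ))
  →1  add(S(add(SSZ, Z)), add(SSSZ, SSZ))
  →2  S(add(add(SSZ, Z), add(SSSZ, SSZ)))
  →3  S(add(S(add(SZ, Z)), add(SSSZ, SSZ)))
  →4  S(S(add(add(SZ, Z), add(SSSZ, SSZ))))
  →5  S(S(add(S(add(Z, Z)), add(SSSZ, SSZ))))
  →6  S(S(S(add(add(Z, Z), add(SSSZ, SSZ)))))
  →7  S(S(S(add(Z, add(SSSZ, SSZ)))))
  →8  S(S(S(add(SSSZ, SSZ))))
  →9  S(S(S(S(add(SSZ, SSZ)))))
  →10  S(S(S(S(S(add(SZ, SSZ))))))
  →11  S(S(S(S(S(S(add(Z, SSZ)))))))
  →12  S^8(Z)

Term B:
  start: add(add(SZ, add(Z, SZ)), mul(SSZ, add(SSSZ, Z)))
  →1  add(S(add(Z, add(Z, SZ))), mul(SSZ, add(SSSZ, Z)))
  →2  S(add(add(Z, add(Z, SZ)), mul(SSZ, add(SSSZ, Z))))
  →3  S(add(add(Z, SZ), mul(SSZ, add(SSSZ, Z))))
  →4  S(add(SZ, mul(SSZ, add(SSSZ, Z))))
  →5  S(S(add(Z, mul(SSZ, add(SSSZ, Z)))))
  →6  S(S(mul(SSZ, add(SSSZ, Z))))
  →7  S(S(add(add(SSSZ, Z), mul(SZ, add(SSSZ, Z)))))
  →8  S(S(add(S(add(SSZ, Z)), mul(SZ, add(SSSZ, Z)))))
  →9  S(S(S(add(add(SSZ, Z), mul(SZ, add(SSSZ, Z))))))
  →10  S(S(S(add(S(add(SZ, Z)), mul(SZ, add(SSSZ, Z))))))
  →11  S(S(S(S(add(add(SZ, Z), mul(SZ, add(SSSZ, Z)))))))
  →12  S(S(S(S(add(S(add(Z, Z)), mul(SZ, add(SSSZ, Z)))))))
  →13  S(S(S(S(S(add(add(Z, Z), mul(SZ, add(SSSZ, Z))))))))
  →14  S(S(S(S(S(add(Z, mul(SZ, add(SSSZ, Z))))))))
  →15  S(S(S(S(S(mul(SZ, add(SSSZ, Z)))))))
  →16  S(S(S(S(S(add(add(SSSZ, Z), mul(Z, add(SSSZ, Z))))))))
  →17  S(S(S(S(S(add(S(add(SSZ, Z)), mul(Z, add(SSSZ, Z))))))))
  →18  S(S(S(S(S(S(add(add(SSZ, Z), mul(Z, add(SSSZ, Z)))))))))
  →19  S(S(S(S(S(S(add(S(add(SZ, Z)), mul(Z, add(SSSZ, Z)))))))))
  →20  S(S(S(S(S(S(S(add(add(SZ, Z), mul(Z, add(SSSZ, Z))))))))))
  →21  S(S(S(S(S(S(S(add(S(add(Z, Z)), mul(Z, add(SSSZ, Z))))))))))
  →22  S(S(S(S(S(S(S(S(add(add(Z, Z), mul(Z, add(SSSZ, Z)))))))))))
  →23  S(S(S(S(S(S(S(S(add(Z, mul(Z, add(SSSZ, Z)))))))))))
  →24  S(S(S(S(S(S(S(S(mul(Z, add(SSSZ, Z))))))))))
  →25  S^8(Z)

Answer: SAME — A ⇓ S^8(Z), B ⇓ S^8(Z)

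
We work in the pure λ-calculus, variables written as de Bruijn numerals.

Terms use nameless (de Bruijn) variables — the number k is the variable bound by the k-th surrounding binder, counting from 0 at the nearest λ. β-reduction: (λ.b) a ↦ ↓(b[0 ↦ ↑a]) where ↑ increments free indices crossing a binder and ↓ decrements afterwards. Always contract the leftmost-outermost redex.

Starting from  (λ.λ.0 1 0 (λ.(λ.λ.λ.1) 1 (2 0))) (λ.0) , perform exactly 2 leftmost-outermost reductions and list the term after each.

  start: (λ.λ.0 1 0 (λ.(λ.λ.λ.1) 1 (2 0))) (λ.0)
  [1] λ.0 (λ.0) 0 (λ.(λ.λ.λ.1) 1 ((λ.0) 0))
  [2] λ.0 (λ.0) 0 (λ.(λ.λ.1) ((λ.0) 0))

Answer: after 2 steps: λ.0 (λ.0) 0 (λ.(λ.λ.1) ((λ.0) 0))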